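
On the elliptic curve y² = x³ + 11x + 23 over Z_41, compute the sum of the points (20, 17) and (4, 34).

(20, 17) + (4, 34). λ = (34 - 17)/(4 - 20) ≡ 17/25 mod 41. 25⁻¹ ≡ 23 (mod 41), so λ ≡ 22.
  x = λ² - 20 - 4 = 484 - 24 ≡ 9; y = λ·(20 - 9) - 17 ≡ 20. → (9, 20)

(9, 20)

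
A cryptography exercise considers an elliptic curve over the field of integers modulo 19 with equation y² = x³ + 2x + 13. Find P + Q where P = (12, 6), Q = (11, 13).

(7, 16)

(12, 6) + (11, 13). λ = (13 - 6)/(11 - 12) ≡ 7/18 mod 19. 18⁻¹ ≡ 18 (mod 19), so λ ≡ 12.
  x = λ² - 12 - 11 = 144 - 23 ≡ 7; y = λ·(12 - 7) - 6 ≡ 16. → (7, 16)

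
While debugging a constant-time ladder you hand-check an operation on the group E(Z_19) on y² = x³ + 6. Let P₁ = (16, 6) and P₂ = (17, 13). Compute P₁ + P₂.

(16, 13)

(16, 6) + (17, 13). λ = (13 - 6)/(17 - 16) ≡ 7/1 mod 19. 1⁻¹ ≡ 1 (mod 19) since 1·1 = 1 ≡ 1, so λ ≡ 7.
  x = λ² - 16 - 17 = 49 - 33 ≡ 16; y = λ·(16 - 16) - 6 ≡ 13. → (16, 13)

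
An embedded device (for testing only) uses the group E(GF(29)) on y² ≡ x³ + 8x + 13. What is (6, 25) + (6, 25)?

(17, 4)

tangent at (6, 25): λ = (3·6² + 8)/(2·25) ≡ 0/21. 21⁻¹ ≡ 18 (mod 29) since 21·18 = 378 ≡ 1, so λ ≡ 0·18 ≡ 0.
  x = λ² - 6 - 6 = 0 - 12 ≡ 17; y = λ·(6 - 17) - 25 ≡ 4. → (17, 4)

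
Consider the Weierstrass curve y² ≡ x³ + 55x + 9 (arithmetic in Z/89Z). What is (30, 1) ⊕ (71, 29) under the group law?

(52, 86)

(30, 1) + (71, 29). λ = (29 - 1)/(71 - 30) ≡ 28/41 mod 89. 41⁻¹ ≡ 76 (mod 89), so λ ≡ 81.
  x = λ² - 30 - 71 = 6561 - 101 ≡ 52; y = λ·(30 - 52) - 1 ≡ 86. → (52, 86)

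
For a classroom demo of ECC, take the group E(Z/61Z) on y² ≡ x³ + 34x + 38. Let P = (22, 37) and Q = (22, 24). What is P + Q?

O

The two points share x = 22 and their y-coordinates satisfy 37 + 24 ≡ 0 (mod 61), so they are inverses. Their sum is O.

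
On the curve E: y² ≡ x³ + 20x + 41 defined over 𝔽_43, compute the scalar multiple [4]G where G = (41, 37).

(20, 23)

Double-and-add on 4 = (100)₂. Start with G = (41, 37) for the leading 1-bit.
double: tangent at (41, 37): λ = (3·41² + 20)/(2·37) ≡ 32/31. 31⁻¹ ≡ 25 (mod 43), so λ ≡ 32·25 ≡ 26.
  x = λ² - 41 - 41 = 676 - 82 ≡ 35; y = λ·(41 - 35) - 37 ≡ 33. → (35, 33)
double: tangent at (35, 33): λ = (3·35² + 20)/(2·33) ≡ 40/23. 23⁻¹ ≡ 15 (mod 43), so λ ≡ 40·15 ≡ 41.
  x = λ² - 35 - 35 = 1681 - 70 ≡ 20; y = λ·(35 - 20) - 33 ≡ 23. → (20, 23)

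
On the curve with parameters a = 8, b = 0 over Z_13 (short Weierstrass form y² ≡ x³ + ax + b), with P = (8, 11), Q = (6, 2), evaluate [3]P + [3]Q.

O

First 3P:
Repeated addition: build up to 3P.
2P: tangent at (8, 11): λ = (3·8² + 8)/(2·11) ≡ 5/9. 9⁻¹ ≡ 3 (mod 13), so λ ≡ 5·3 ≡ 2.
  x = λ² - 8 - 8 = 4 - 16 ≡ 1; y = λ·(8 - 1) - 11 ≡ 3. → (1, 3)
3P: (1, 3) + (8, 11). λ = (11 - 3)/(8 - 1) ≡ 8/7 mod 13. 7⁻¹ ≡ 2 (mod 13), so λ ≡ 3.
  x = λ² - 1 - 8 = 9 - 9 ≡ 0; y = λ·(1 - 0) - 3 ≡ 0. → (0, 0)
3P = (0, 0).
Next 3Q:
Repeated addition: build up to 3Q.
2Q: tangent at (6, 2): λ = (3·6² + 8)/(2·2) ≡ 12/4. 4⁻¹ ≡ 10 (mod 13), so λ ≡ 12·10 ≡ 3.
  x = λ² - 6 - 6 = 9 - 12 ≡ 10; y = λ·(6 - 10) - 2 ≡ 12. → (10, 12)
3Q: (10, 12) + (6, 2). λ = (2 - 12)/(6 - 10) ≡ 3/9 mod 13. 9⁻¹ ≡ 3 (mod 13) since 9·3 = 27 ≡ 1, so λ ≡ 9.
  x = λ² - 10 - 6 = 81 - 16 ≡ 0; y = λ·(10 - 0) - 12 ≡ 0. → (0, 0)
3Q = (0, 0).
Finally 3P + 3Q:
(0, 0) + (0, 0): same x and y₁ ≡ -y₂, so the sum is 𝒪.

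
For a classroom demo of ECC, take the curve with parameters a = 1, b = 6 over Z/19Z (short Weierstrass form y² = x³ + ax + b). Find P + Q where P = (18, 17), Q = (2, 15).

(18, 17) + (2, 15). λ = (15 - 17)/(2 - 18) ≡ 17/3 mod 19. 3⁻¹ ≡ 13 (mod 19), so λ ≡ 12.
  x = λ² - 18 - 2 = 144 - 20 ≡ 10; y = λ·(18 - 10) - 17 ≡ 3. → (10, 3)

(10, 3)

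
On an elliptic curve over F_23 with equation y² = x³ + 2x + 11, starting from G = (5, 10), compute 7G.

(6, 3)

Double-and-add on 7 = (111)₂. Start with G = (5, 10) for the leading 1-bit.
double: tangent at (5, 10): λ = (3·5² + 2)/(2·10) ≡ 8/20. 20⁻¹ ≡ 15 (mod 23), so λ ≡ 8·15 ≡ 5.
  x = λ² - 5 - 5 = 25 - 10 ≡ 15; y = λ·(5 - 15) - 10 ≡ 9. → (15, 9)
add G: (15, 9) + (5, 10). λ = (10 - 9)/(5 - 15) ≡ 1/13 mod 23. 13⁻¹ ≡ 16 (mod 23), so λ ≡ 16.
  x = λ² - 15 - 5 = 256 - 20 ≡ 6; y = λ·(15 - 6) - 9 ≡ 20. → (6, 20)
double: tangent at (6, 20): λ = (3·6² + 2)/(2·20) ≡ 18/17. 17⁻¹ ≡ 19 (mod 23) since 17·19 = 323 ≡ 1, so λ ≡ 18·19 ≡ 20.
  x = λ² - 6 - 6 = 400 - 12 ≡ 20; y = λ·(6 - 20) - 20 ≡ 22. → (20, 22)
add G: (20, 22) + (5, 10). λ = (10 - 22)/(5 - 20) ≡ 11/8 mod 23. 8⁻¹ ≡ 3 (mod 23) since 8·3 = 24 ≡ 1, so λ ≡ 10.
  x = λ² - 20 - 5 = 100 - 25 ≡ 6; y = λ·(20 - 6) - 22 ≡ 3. → (6, 3)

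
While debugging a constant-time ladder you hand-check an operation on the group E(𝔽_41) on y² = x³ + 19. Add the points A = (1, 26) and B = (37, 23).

(1, 26) + (37, 23). λ = (23 - 26)/(37 - 1) ≡ 38/36 mod 41. 36⁻¹ ≡ 8 (mod 41), so λ ≡ 17.
  x = λ² - 1 - 37 = 289 - 38 ≡ 5; y = λ·(1 - 5) - 26 ≡ 29. → (5, 29)

(5, 29)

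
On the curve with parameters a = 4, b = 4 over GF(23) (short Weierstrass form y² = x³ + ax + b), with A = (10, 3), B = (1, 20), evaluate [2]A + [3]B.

First 2A:
Repeated addition: build up to 2A.
2A: tangent at (10, 3): λ = (3·10² + 4)/(2·3) ≡ 5/6. 6⁻¹ ≡ 4 (mod 23), so λ ≡ 5·4 ≡ 20.
  x = λ² - 10 - 10 = 400 - 20 ≡ 12; y = λ·(10 - 12) - 3 ≡ 3. → (12, 3)
2A = (12, 3).
Next 3B:
Repeated addition: build up to 3B.
2B: tangent at (1, 20): λ = (3·1² + 4)/(2·20) ≡ 7/17. 17⁻¹ ≡ 19 (mod 23) since 17·19 = 323 ≡ 1, so λ ≡ 7·19 ≡ 18.
  x = λ² - 1 - 1 = 324 - 2 ≡ 0; y = λ·(1 - 0) - 20 ≡ 21. → (0, 21)
3B: (0, 21) + (1, 20). λ = (20 - 21)/(1 - 0) ≡ 22/1 mod 23. 1⁻¹ ≡ 1 (mod 23) since 1·1 = 1 ≡ 1, so λ ≡ 22.
  x = λ² - 0 - 1 = 484 - 1 ≡ 0; y = λ·(0 - 0) - 21 ≡ 2. → (0, 2)
3B = (0, 2).
Finally 2A + 3B:
(12, 3) + (0, 2). λ = (2 - 3)/(0 - 12) ≡ 22/11 mod 23. 11⁻¹ ≡ 21 (mod 23) since 11·21 = 231 ≡ 1, so λ ≡ 2.
  x = λ² - 12 - 0 = 4 - 12 ≡ 15; y = λ·(12 - 15) - 3 ≡ 14. → (15, 14)

(15, 14)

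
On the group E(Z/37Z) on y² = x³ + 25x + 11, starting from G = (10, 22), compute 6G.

O

Repeated addition: build up to 6G.
2G: tangent at (10, 22): λ = (3·10² + 25)/(2·22) ≡ 29/7. 7⁻¹ ≡ 16 (mod 37) since 7·16 = 112 ≡ 1, so λ ≡ 29·16 ≡ 20.
  x = λ² - 10 - 10 = 400 - 20 ≡ 10; y = λ·(10 - 10) - 22 ≡ 15. → (10, 15)
3G: (10, 15) + (10, 22): same x and y₁ ≡ -y₂, so the sum is the point at infinity.
4G: the point at infinity + (10, 22) = (10, 22) (identity).
5G: tangent at (10, 22): λ = (3·10² + 25)/(2·22) ≡ 29/7. 7⁻¹ ≡ 16 (mod 37), so λ ≡ 29·16 ≡ 20.
  x = λ² - 10 - 10 = 400 - 20 ≡ 10; y = λ·(10 - 10) - 22 ≡ 15. → (10, 15)
6G: (10, 15) + (10, 22): same x and y₁ ≡ -y₂, so the sum is the point at infinity.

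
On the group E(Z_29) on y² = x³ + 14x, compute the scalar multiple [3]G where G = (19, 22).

(11, 8)

Repeated addition: build up to 3G.
2G: tangent at (19, 22): λ = (3·19² + 14)/(2·22) ≡ 24/15. 15⁻¹ ≡ 2 (mod 29), so λ ≡ 24·2 ≡ 19.
  x = λ² - 19 - 19 = 361 - 38 ≡ 4; y = λ·(19 - 4) - 22 ≡ 2. → (4, 2)
3G: (4, 2) + (19, 22). λ = (22 - 2)/(19 - 4) ≡ 20/15 mod 29. 15⁻¹ ≡ 2 (mod 29) since 15·2 = 30 ≡ 1, so λ ≡ 11.
  x = λ² - 4 - 19 = 121 - 23 ≡ 11; y = λ·(4 - 11) - 2 ≡ 8. → (11, 8)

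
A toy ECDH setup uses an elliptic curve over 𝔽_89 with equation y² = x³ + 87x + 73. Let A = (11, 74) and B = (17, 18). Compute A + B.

(69, 52)

(11, 74) + (17, 18). λ = (18 - 74)/(17 - 11) ≡ 33/6 mod 89. 6⁻¹ ≡ 15 (mod 89), so λ ≡ 50.
  x = λ² - 11 - 17 = 2500 - 28 ≡ 69; y = λ·(11 - 69) - 74 ≡ 52. → (69, 52)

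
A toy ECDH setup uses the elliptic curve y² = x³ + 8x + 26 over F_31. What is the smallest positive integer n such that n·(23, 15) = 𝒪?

2P: tangent at (23, 15): λ = (3·23² + 8)/(2·15) ≡ 14/30. 30⁻¹ ≡ 30 (mod 31), so λ ≡ 14·30 ≡ 17.
  x = λ² - 23 - 23 = 289 - 46 ≡ 26; y = λ·(23 - 26) - 15 ≡ 27. → (26, 27)
3P: (26, 27) + (23, 15). λ = (15 - 27)/(23 - 26) ≡ 19/28 mod 31. 28⁻¹ ≡ 10 (mod 31) since 28·10 = 280 ≡ 1, so λ ≡ 4.
  x = λ² - 26 - 23 = 16 - 49 ≡ 29; y = λ·(26 - 29) - 27 ≡ 23. → (29, 23)
4P: (29, 23) + (23, 15). λ = (15 - 23)/(23 - 29) ≡ 23/25 mod 31. 25⁻¹ ≡ 5 (mod 31) since 25·5 = 125 ≡ 1, so λ ≡ 22.
  x = λ² - 29 - 23 = 484 - 52 ≡ 29; y = λ·(29 - 29) - 23 ≡ 8. → (29, 8)
5P: (29, 8) + (23, 15). λ = (15 - 8)/(23 - 29) ≡ 7/25 mod 31. 25⁻¹ ≡ 5 (mod 31) since 25·5 = 125 ≡ 1, so λ ≡ 4.
  x = λ² - 29 - 23 = 16 - 52 ≡ 26; y = λ·(29 - 26) - 8 ≡ 4. → (26, 4)
6P: (26, 4) + (23, 15). λ = (15 - 4)/(23 - 26) ≡ 11/28 mod 31. 28⁻¹ ≡ 10 (mod 31), so λ ≡ 17.
  x = λ² - 26 - 23 = 289 - 49 ≡ 23; y = λ·(26 - 23) - 4 ≡ 16. → (23, 16)
7P: (23, 16) + (23, 15): same x and y₁ ≡ -y₂, so the sum is 𝒪.
7P = 𝒪, so the order is 7.

7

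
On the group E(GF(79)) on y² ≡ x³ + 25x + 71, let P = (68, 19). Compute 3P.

(7, 73)

Repeated addition: build up to 3P.
2P: tangent at (68, 19): λ = (3·68² + 25)/(2·19) ≡ 72/38. 38⁻¹ ≡ 52 (mod 79), so λ ≡ 72·52 ≡ 31.
  x = λ² - 68 - 68 = 961 - 136 ≡ 35; y = λ·(68 - 35) - 19 ≡ 56. → (35, 56)
3P: (35, 56) + (68, 19). λ = (19 - 56)/(68 - 35) ≡ 42/33 mod 79. 33⁻¹ ≡ 12 (mod 79) since 33·12 = 396 ≡ 1, so λ ≡ 30.
  x = λ² - 35 - 68 = 900 - 103 ≡ 7; y = λ·(35 - 7) - 56 ≡ 73. → (7, 73)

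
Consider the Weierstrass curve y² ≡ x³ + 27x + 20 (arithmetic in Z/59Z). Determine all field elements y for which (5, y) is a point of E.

none

x³ + 27x + 20 = 280 ≡ 44 (mod 59).
44 is a non-residue mod 59; no y exists.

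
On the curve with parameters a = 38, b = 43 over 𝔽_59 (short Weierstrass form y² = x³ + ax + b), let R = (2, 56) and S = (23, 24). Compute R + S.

(20, 22)

(2, 56) + (23, 24). λ = (24 - 56)/(23 - 2) ≡ 27/21 mod 59. 21⁻¹ ≡ 45 (mod 59) since 21·45 = 945 ≡ 1, so λ ≡ 35.
  x = λ² - 2 - 23 = 1225 - 25 ≡ 20; y = λ·(2 - 20) - 56 ≡ 22. → (20, 22)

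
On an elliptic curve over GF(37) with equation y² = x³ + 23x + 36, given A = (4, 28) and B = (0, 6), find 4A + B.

(9, 11)

First 4A:
Repeated addition: build up to 4A.
2A: tangent at (4, 28): λ = (3·4² + 23)/(2·28) ≡ 34/19. 19⁻¹ ≡ 2 (mod 37) since 19·2 = 38 ≡ 1, so λ ≡ 34·2 ≡ 31.
  x = λ² - 4 - 4 = 961 - 8 ≡ 28; y = λ·(4 - 28) - 28 ≡ 5. → (28, 5)
3A: (28, 5) + (4, 28). λ = (28 - 5)/(4 - 28) ≡ 23/13 mod 37. 13⁻¹ ≡ 20 (mod 37), so λ ≡ 16.
  x = λ² - 28 - 4 = 256 - 32 ≡ 2; y = λ·(28 - 2) - 5 ≡ 4. → (2, 4)
4A: (2, 4) + (4, 28). λ = (28 - 4)/(4 - 2) ≡ 24/2 mod 37. 2⁻¹ ≡ 19 (mod 37) since 2·19 = 38 ≡ 1, so λ ≡ 12.
  x = λ² - 2 - 4 = 144 - 6 ≡ 27; y = λ·(2 - 27) - 4 ≡ 29. → (27, 29)
4A = (27, 29).
Finally 4A + B:
(27, 29) + (0, 6). λ = (6 - 29)/(0 - 27) ≡ 14/10 mod 37. 10⁻¹ ≡ 26 (mod 37) since 10·26 = 260 ≡ 1, so λ ≡ 31.
  x = λ² - 27 - 0 = 961 - 27 ≡ 9; y = λ·(27 - 9) - 29 ≡ 11. → (9, 11)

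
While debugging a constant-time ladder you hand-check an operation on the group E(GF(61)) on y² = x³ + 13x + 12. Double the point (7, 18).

(5, 18)

tangent at (7, 18): λ = (3·7² + 13)/(2·18) ≡ 38/36. 36⁻¹ ≡ 39 (mod 61), so λ ≡ 38·39 ≡ 18.
  x = λ² - 7 - 7 = 324 - 14 ≡ 5; y = λ·(7 - 5) - 18 ≡ 18. → (5, 18)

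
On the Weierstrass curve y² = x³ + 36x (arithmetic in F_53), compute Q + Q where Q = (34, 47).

(25, 28)

tangent at (34, 47): λ = (3·34² + 36)/(2·47) ≡ 6/41. 41⁻¹ ≡ 22 (mod 53), so λ ≡ 6·22 ≡ 26.
  x = λ² - 34 - 34 = 676 - 68 ≡ 25; y = λ·(34 - 25) - 47 ≡ 28. → (25, 28)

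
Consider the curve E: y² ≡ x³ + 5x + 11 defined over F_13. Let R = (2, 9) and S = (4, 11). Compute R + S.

(2, 9) + (4, 11). λ = (11 - 9)/(4 - 2) ≡ 2/2 mod 13. 2⁻¹ ≡ 7 (mod 13), so λ ≡ 1.
  x = λ² - 2 - 4 = 1 - 6 ≡ 8; y = λ·(2 - 8) - 9 ≡ 11. → (8, 11)

(8, 11)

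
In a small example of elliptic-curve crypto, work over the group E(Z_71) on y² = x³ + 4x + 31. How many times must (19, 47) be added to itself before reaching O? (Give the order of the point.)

4

2P: tangent at (19, 47): λ = (3·19² + 4)/(2·47) ≡ 22/23. 23⁻¹ ≡ 34 (mod 71) since 23·34 = 782 ≡ 1, so λ ≡ 22·34 ≡ 38.
  x = λ² - 19 - 19 = 1444 - 38 ≡ 57; y = λ·(19 - 57) - 47 ≡ 0. → (57, 0)
3P: (57, 0) + (19, 47). λ = (47 - 0)/(19 - 57) ≡ 47/33 mod 71. 33⁻¹ ≡ 28 (mod 71), so λ ≡ 38.
  x = λ² - 57 - 19 = 1444 - 76 ≡ 19; y = λ·(57 - 19) - 0 ≡ 24. → (19, 24)
4P: (19, 24) + (19, 47): same x and y₁ ≡ -y₂, so the sum is O.
4P = O, so the order is 4.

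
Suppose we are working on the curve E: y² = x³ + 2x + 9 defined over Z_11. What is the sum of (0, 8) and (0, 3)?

The two points share x = 0 and their y-coordinates satisfy 8 + 3 ≡ 0 (mod 11), so they are inverses. Their sum is ∞.

O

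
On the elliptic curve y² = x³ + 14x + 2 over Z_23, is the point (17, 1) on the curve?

y² = 1² ≡ 1; x³ + 14x + 2 = 5153 ≡ 1 (mod 23). 1 = 1.

yes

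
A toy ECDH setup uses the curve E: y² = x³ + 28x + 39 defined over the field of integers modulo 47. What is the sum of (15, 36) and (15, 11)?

O

The two points share x = 15 and their y-coordinates satisfy 36 + 11 ≡ 0 (mod 47), so they are inverses. Their sum is ∞.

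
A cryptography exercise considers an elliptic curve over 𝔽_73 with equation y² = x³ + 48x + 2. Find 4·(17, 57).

Write P = (17, 57).
Double-and-add on 4 = (100)₂. Start with P = (17, 57) for the leading 1-bit.
double: tangent at (17, 57): λ = (3·17² + 48)/(2·57) ≡ 39/41. 41⁻¹ ≡ 57 (mod 73), so λ ≡ 39·57 ≡ 33.
  x = λ² - 17 - 17 = 1089 - 34 ≡ 33; y = λ·(17 - 33) - 57 ≡ 72. → (33, 72)
double: tangent at (33, 72): λ = (3·33² + 48)/(2·72) ≡ 30/71. 71⁻¹ ≡ 36 (mod 73) since 71·36 = 2556 ≡ 1, so λ ≡ 30·36 ≡ 58.
  x = λ² - 33 - 33 = 3364 - 66 ≡ 13; y = λ·(33 - 13) - 72 ≡ 66. → (13, 66)

(13, 66)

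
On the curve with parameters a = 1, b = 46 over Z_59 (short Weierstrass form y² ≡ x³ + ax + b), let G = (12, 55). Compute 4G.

Repeated addition: build up to 4G.
2G: tangent at (12, 55): λ = (3·12² + 1)/(2·55) ≡ 20/51. 51⁻¹ ≡ 22 (mod 59) since 51·22 = 1122 ≡ 1, so λ ≡ 20·22 ≡ 27.
  x = λ² - 12 - 12 = 729 - 24 ≡ 56; y = λ·(12 - 56) - 55 ≡ 55. → (56, 55)
3G: (56, 55) + (12, 55). λ = (55 - 55)/(12 - 56) ≡ 0/15 mod 59. 15⁻¹ ≡ 4 (mod 59) since 15·4 = 60 ≡ 1, so λ ≡ 0.
  x = λ² - 56 - 12 = 0 - 68 ≡ 50; y = λ·(56 - 50) - 55 ≡ 4. → (50, 4)
4G: (50, 4) + (12, 55). λ = (55 - 4)/(12 - 50) ≡ 51/21 mod 59. 21⁻¹ ≡ 45 (mod 59), so λ ≡ 53.
  x = λ² - 50 - 12 = 2809 - 62 ≡ 33; y = λ·(50 - 33) - 4 ≡ 12. → (33, 12)

(33, 12)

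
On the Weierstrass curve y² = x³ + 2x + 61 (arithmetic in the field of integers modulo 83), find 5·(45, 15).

Write G = (45, 15).
Repeated addition: build up to 5G.
2G: tangent at (45, 15): λ = (3·45² + 2)/(2·15) ≡ 18/30. 30⁻¹ ≡ 36 (mod 83), so λ ≡ 18·36 ≡ 67.
  x = λ² - 45 - 45 = 4489 - 90 ≡ 0; y = λ·(45 - 0) - 15 ≡ 12. → (0, 12)
3G: (0, 12) + (45, 15). λ = (15 - 12)/(45 - 0) ≡ 3/45 mod 83. 45⁻¹ ≡ 24 (mod 83), so λ ≡ 72.
  x = λ² - 0 - 45 = 5184 - 45 ≡ 76; y = λ·(0 - 76) - 12 ≡ 77. → (76, 77)
4G: (76, 77) + (45, 15). λ = (15 - 77)/(45 - 76) ≡ 21/52 mod 83. 52⁻¹ ≡ 8 (mod 83) since 52·8 = 416 ≡ 1, so λ ≡ 2.
  x = λ² - 76 - 45 = 4 - 121 ≡ 49; y = λ·(76 - 49) - 77 ≡ 60. → (49, 60)
5G: (49, 60) + (45, 15). λ = (15 - 60)/(45 - 49) ≡ 38/79 mod 83. 79⁻¹ ≡ 62 (mod 83) since 79·62 = 4898 ≡ 1, so λ ≡ 32.
  x = λ² - 49 - 45 = 1024 - 94 ≡ 17; y = λ·(49 - 17) - 60 ≡ 51. → (17, 51)

(17, 51)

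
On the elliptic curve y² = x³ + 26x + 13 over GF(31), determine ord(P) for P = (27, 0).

2

2P: (27, 0) + (27, 0): same x and y₁ ≡ -y₂, so the sum is O.
2P = O, so the order is 2.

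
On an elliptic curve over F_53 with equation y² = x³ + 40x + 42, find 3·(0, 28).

(30, 29)

Write P = (0, 28).
Repeated addition: build up to 3P.
2P: tangent at (0, 28): λ = (3·0² + 40)/(2·28) ≡ 40/3. 3⁻¹ ≡ 18 (mod 53), so λ ≡ 40·18 ≡ 31.
  x = λ² - 0 - 0 = 961 - 0 ≡ 7; y = λ·(0 - 7) - 28 ≡ 20. → (7, 20)
3P: (7, 20) + (0, 28). λ = (28 - 20)/(0 - 7) ≡ 8/46 mod 53. 46⁻¹ ≡ 15 (mod 53) since 46·15 = 690 ≡ 1, so λ ≡ 14.
  x = λ² - 7 - 0 = 196 - 7 ≡ 30; y = λ·(7 - 30) - 20 ≡ 29. → (30, 29)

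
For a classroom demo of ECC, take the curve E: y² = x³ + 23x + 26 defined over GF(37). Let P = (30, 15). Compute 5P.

(19, 25)

Double-and-add on 5 = (101)₂. Start with P = (30, 15) for the leading 1-bit.
double: tangent at (30, 15): λ = (3·30² + 23)/(2·15) ≡ 22/30. 30⁻¹ ≡ 21 (mod 37) since 30·21 = 630 ≡ 1, so λ ≡ 22·21 ≡ 18.
  x = λ² - 30 - 30 = 324 - 60 ≡ 5; y = λ·(30 - 5) - 15 ≡ 28. → (5, 28)
double: tangent at (5, 28): λ = (3·5² + 23)/(2·28) ≡ 24/19. 19⁻¹ ≡ 2 (mod 37), so λ ≡ 24·2 ≡ 11.
  x = λ² - 5 - 5 = 121 - 10 ≡ 0; y = λ·(5 - 0) - 28 ≡ 27. → (0, 27)
add P: (0, 27) + (30, 15). λ = (15 - 27)/(30 - 0) ≡ 25/30 mod 37. 30⁻¹ ≡ 21 (mod 37), so λ ≡ 7.
  x = λ² - 0 - 30 = 49 - 30 ≡ 19; y = λ·(0 - 19) - 27 ≡ 25. → (19, 25)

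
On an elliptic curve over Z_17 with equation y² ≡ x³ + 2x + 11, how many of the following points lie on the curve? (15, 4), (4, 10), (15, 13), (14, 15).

(15, 4): 4² ≡ 16, rhs ≡ 16 → on.
(4, 10): 10² ≡ 15, rhs ≡ 15 → on.
(15, 13): 13² ≡ 16, rhs ≡ 16 → on.
(14, 15): 15² ≡ 4, rhs ≡ 12 → off.

3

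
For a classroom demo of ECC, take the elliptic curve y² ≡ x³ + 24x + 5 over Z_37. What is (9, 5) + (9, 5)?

(30, 30)

tangent at (9, 5): λ = (3·9² + 24)/(2·5) ≡ 8/10. 10⁻¹ ≡ 26 (mod 37), so λ ≡ 8·26 ≡ 23.
  x = λ² - 9 - 9 = 529 - 18 ≡ 30; y = λ·(9 - 30) - 5 ≡ 30. → (30, 30)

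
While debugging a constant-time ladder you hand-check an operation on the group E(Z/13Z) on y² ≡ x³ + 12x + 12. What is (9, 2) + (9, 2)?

(12, 5)

tangent at (9, 2): λ = (3·9² + 12)/(2·2) ≡ 8/4. 4⁻¹ ≡ 10 (mod 13) since 4·10 = 40 ≡ 1, so λ ≡ 8·10 ≡ 2.
  x = λ² - 9 - 9 = 4 - 18 ≡ 12; y = λ·(9 - 12) - 2 ≡ 5. → (12, 5)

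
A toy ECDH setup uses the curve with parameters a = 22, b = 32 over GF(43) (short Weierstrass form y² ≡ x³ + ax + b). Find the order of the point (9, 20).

12

2P: tangent at (9, 20): λ = (3·9² + 22)/(2·20) ≡ 7/40. 40⁻¹ ≡ 14 (mod 43) since 40·14 = 560 ≡ 1, so λ ≡ 7·14 ≡ 12.
  x = λ² - 9 - 9 = 144 - 18 ≡ 40; y = λ·(9 - 40) - 20 ≡ 38. → (40, 38)
3P: (40, 38) + (9, 20). λ = (20 - 38)/(9 - 40) ≡ 25/12 mod 43. 12⁻¹ ≡ 18 (mod 43) since 12·18 = 216 ≡ 1, so λ ≡ 20.
  x = λ² - 40 - 9 = 400 - 49 ≡ 7; y = λ·(40 - 7) - 38 ≡ 20. → (7, 20)
4P: (7, 20) + (9, 20). λ = (20 - 20)/(9 - 7) ≡ 0/2 mod 43. 2⁻¹ ≡ 22 (mod 43), so λ ≡ 0.
  x = λ² - 7 - 9 = 0 - 16 ≡ 27; y = λ·(7 - 27) - 20 ≡ 23. → (27, 23)
5P: (27, 23) + (9, 20). λ = (20 - 23)/(9 - 27) ≡ 40/25 mod 43. 25⁻¹ ≡ 31 (mod 43), so λ ≡ 36.
  x = λ² - 27 - 9 = 1296 - 36 ≡ 13; y = λ·(27 - 13) - 23 ≡ 8. → (13, 8)
6P: (13, 8) + (9, 20). λ = (20 - 8)/(9 - 13) ≡ 12/39 mod 43. 39⁻¹ ≡ 32 (mod 43) since 39·32 = 1248 ≡ 1, so λ ≡ 40.
  x = λ² - 13 - 9 = 1600 - 22 ≡ 30; y = λ·(13 - 30) - 8 ≡ 0. → (30, 0)
7P: (30, 0) + (9, 20). λ = (20 - 0)/(9 - 30) ≡ 20/22 mod 43. 22⁻¹ ≡ 2 (mod 43) since 22·2 = 44 ≡ 1, so λ ≡ 40.
  x = λ² - 30 - 9 = 1600 - 39 ≡ 13; y = λ·(30 - 13) - 0 ≡ 35. → (13, 35)
8P: (13, 35) + (9, 20). λ = (20 - 35)/(9 - 13) ≡ 28/39 mod 43. 39⁻¹ ≡ 32 (mod 43), so λ ≡ 36.
  x = λ² - 13 - 9 = 1296 - 22 ≡ 27; y = λ·(13 - 27) - 35 ≡ 20. → (27, 20)
9P: (27, 20) + (9, 20). λ = (20 - 20)/(9 - 27) ≡ 0/25 mod 43. 25⁻¹ ≡ 31 (mod 43) since 25·31 = 775 ≡ 1, so λ ≡ 0.
  x = λ² - 27 - 9 = 0 - 36 ≡ 7; y = λ·(27 - 7) - 20 ≡ 23. → (7, 23)
10P: (7, 23) + (9, 20). λ = (20 - 23)/(9 - 7) ≡ 40/2 mod 43. 2⁻¹ ≡ 22 (mod 43) since 2·22 = 44 ≡ 1, so λ ≡ 20.
  x = λ² - 7 - 9 = 400 - 16 ≡ 40; y = λ·(7 - 40) - 23 ≡ 5. → (40, 5)
11P: (40, 5) + (9, 20). λ = (20 - 5)/(9 - 40) ≡ 15/12 mod 43. 12⁻¹ ≡ 18 (mod 43) since 12·18 = 216 ≡ 1, so λ ≡ 12.
  x = λ² - 40 - 9 = 144 - 49 ≡ 9; y = λ·(40 - 9) - 5 ≡ 23. → (9, 23)
12P: (9, 23) + (9, 20): same x and y₁ ≡ -y₂, so the sum is ∞.
12P = ∞, so the order is 12.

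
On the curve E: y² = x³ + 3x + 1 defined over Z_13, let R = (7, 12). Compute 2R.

tangent at (7, 12): λ = (3·7² + 3)/(2·12) ≡ 7/11. 11⁻¹ ≡ 6 (mod 13) since 11·6 = 66 ≡ 1, so λ ≡ 7·6 ≡ 3.
  x = λ² - 7 - 7 = 9 - 14 ≡ 8; y = λ·(7 - 8) - 12 ≡ 11. → (8, 11)

(8, 11)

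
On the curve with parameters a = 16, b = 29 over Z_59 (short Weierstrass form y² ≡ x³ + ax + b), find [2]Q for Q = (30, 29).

(3, 35)

tangent at (30, 29): λ = (3·30² + 16)/(2·29) ≡ 2/58. 58⁻¹ ≡ 58 (mod 59), so λ ≡ 2·58 ≡ 57.
  x = λ² - 30 - 30 = 3249 - 60 ≡ 3; y = λ·(30 - 3) - 29 ≡ 35. → (3, 35)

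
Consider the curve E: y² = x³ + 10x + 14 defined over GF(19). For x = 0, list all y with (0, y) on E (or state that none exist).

x³ + 10x + 14 = 14 ≡ 14 (mod 19).
14 is a non-residue mod 19; no y exists.

none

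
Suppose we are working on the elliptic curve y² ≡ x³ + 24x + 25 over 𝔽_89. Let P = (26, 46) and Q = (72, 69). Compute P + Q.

(26, 46) + (72, 69). λ = (69 - 46)/(72 - 26) ≡ 23/46 mod 89. 46⁻¹ ≡ 60 (mod 89), so λ ≡ 45.
  x = λ² - 26 - 72 = 2025 - 98 ≡ 58; y = λ·(26 - 58) - 46 ≡ 27. → (58, 27)

(58, 27)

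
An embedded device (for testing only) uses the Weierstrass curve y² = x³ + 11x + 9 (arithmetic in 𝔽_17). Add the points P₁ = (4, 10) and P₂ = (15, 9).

(7, 15)

(4, 10) + (15, 9). λ = (9 - 10)/(15 - 4) ≡ 16/11 mod 17. 11⁻¹ ≡ 14 (mod 17) since 11·14 = 154 ≡ 1, so λ ≡ 3.
  x = λ² - 4 - 15 = 9 - 19 ≡ 7; y = λ·(4 - 7) - 10 ≡ 15. → (7, 15)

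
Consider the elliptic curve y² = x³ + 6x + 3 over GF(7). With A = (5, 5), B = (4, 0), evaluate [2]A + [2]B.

(5, 2)

First 2A:
Repeated addition: build up to 2A.
2A: tangent at (5, 5): λ = (3·5² + 6)/(2·5) ≡ 4/3. 3⁻¹ ≡ 5 (mod 7) since 3·5 = 15 ≡ 1, so λ ≡ 4·5 ≡ 6.
  x = λ² - 5 - 5 = 36 - 10 ≡ 5; y = λ·(5 - 5) - 5 ≡ 2. → (5, 2)
2A = (5, 2).
Next 2B:
Repeated addition: build up to 2B.
2B: (4, 0) + (4, 0): same x and y₁ ≡ -y₂, so the sum is ∞.
2B = ∞.
Finally 2A + 2B:
(5, 2) + ∞ = (5, 2) (identity).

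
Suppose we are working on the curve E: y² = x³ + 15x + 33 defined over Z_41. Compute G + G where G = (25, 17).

tangent at (25, 17): λ = (3·25² + 15)/(2·17) ≡ 4/34. 34⁻¹ ≡ 35 (mod 41) since 34·35 = 1190 ≡ 1, so λ ≡ 4·35 ≡ 17.
  x = λ² - 25 - 25 = 289 - 50 ≡ 34; y = λ·(25 - 34) - 17 ≡ 35. → (34, 35)

(34, 35)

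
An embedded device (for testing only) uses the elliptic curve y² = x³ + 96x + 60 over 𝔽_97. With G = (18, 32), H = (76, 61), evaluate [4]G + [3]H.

(48, 86)

First 4G:
Double-and-add on 4 = (100)₂. Start with G = (18, 32) for the leading 1-bit.
double: tangent at (18, 32): λ = (3·18² + 96)/(2·32) ≡ 1/64. 64⁻¹ ≡ 47 (mod 97) since 64·47 = 3008 ≡ 1, so λ ≡ 1·47 ≡ 47.
  x = λ² - 18 - 18 = 2209 - 36 ≡ 39; y = λ·(18 - 39) - 32 ≡ 48. → (39, 48)
double: tangent at (39, 48): λ = (3·39² + 96)/(2·48) ≡ 3/96. 96⁻¹ ≡ 96 (mod 97), so λ ≡ 3·96 ≡ 94.
  x = λ² - 39 - 39 = 8836 - 78 ≡ 28; y = λ·(39 - 28) - 48 ≡ 16. → (28, 16)
4G = (28, 16).
Next 3H:
Repeated addition: build up to 3H.
2H: tangent at (76, 61): λ = (3·76² + 96)/(2·61) ≡ 61/25. 25⁻¹ ≡ 66 (mod 97), so λ ≡ 61·66 ≡ 49.
  x = λ² - 76 - 76 = 2401 - 152 ≡ 18; y = λ·(76 - 18) - 61 ≡ 65. → (18, 65)
3H: (18, 65) + (76, 61). λ = (61 - 65)/(76 - 18) ≡ 93/58 mod 97. 58⁻¹ ≡ 92 (mod 97), so λ ≡ 20.
  x = λ² - 18 - 76 = 400 - 94 ≡ 15; y = λ·(18 - 15) - 65 ≡ 92. → (15, 92)
3H = (15, 92).
Finally 4G + 3H:
(28, 16) + (15, 92). λ = (92 - 16)/(15 - 28) ≡ 76/84 mod 97. 84⁻¹ ≡ 82 (mod 97) since 84·82 = 6888 ≡ 1, so λ ≡ 24.
  x = λ² - 28 - 15 = 576 - 43 ≡ 48; y = λ·(28 - 48) - 16 ≡ 86. → (48, 86)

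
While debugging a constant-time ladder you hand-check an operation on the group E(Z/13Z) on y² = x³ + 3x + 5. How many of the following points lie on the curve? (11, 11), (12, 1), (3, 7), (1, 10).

(11, 11): 11² ≡ 4, rhs ≡ 4 → on.
(12, 1): 1² ≡ 1, rhs ≡ 1 → on.
(3, 7): 7² ≡ 10, rhs ≡ 2 → off.
(1, 10): 10² ≡ 9, rhs ≡ 9 → on.

3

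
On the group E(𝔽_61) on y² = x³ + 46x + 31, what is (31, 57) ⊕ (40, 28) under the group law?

(29, 45)

(31, 57) + (40, 28). λ = (28 - 57)/(40 - 31) ≡ 32/9 mod 61. 9⁻¹ ≡ 34 (mod 61) since 9·34 = 306 ≡ 1, so λ ≡ 51.
  x = λ² - 31 - 40 = 2601 - 71 ≡ 29; y = λ·(31 - 29) - 57 ≡ 45. → (29, 45)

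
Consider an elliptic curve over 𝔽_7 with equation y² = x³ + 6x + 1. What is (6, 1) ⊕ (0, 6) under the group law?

(6, 1) + (0, 6). λ = (6 - 1)/(0 - 6) ≡ 5/1 mod 7. 1⁻¹ ≡ 1 (mod 7), so λ ≡ 5.
  x = λ² - 6 - 0 = 25 - 6 ≡ 5; y = λ·(6 - 5) - 1 ≡ 4. → (5, 4)

(5, 4)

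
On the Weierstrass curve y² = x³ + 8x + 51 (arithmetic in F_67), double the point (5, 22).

(30, 42)

tangent at (5, 22): λ = (3·5² + 8)/(2·22) ≡ 16/44. 44⁻¹ ≡ 32 (mod 67) since 44·32 = 1408 ≡ 1, so λ ≡ 16·32 ≡ 43.
  x = λ² - 5 - 5 = 1849 - 10 ≡ 30; y = λ·(5 - 30) - 22 ≡ 42. → (30, 42)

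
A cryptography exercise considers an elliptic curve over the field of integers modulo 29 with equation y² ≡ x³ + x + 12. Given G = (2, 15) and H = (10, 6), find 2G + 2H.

First 2G:
Repeated addition: build up to 2G.
2G: tangent at (2, 15): λ = (3·2² + 1)/(2·15) ≡ 13/1. 1⁻¹ ≡ 1 (mod 29), so λ ≡ 13·1 ≡ 13.
  x = λ² - 2 - 2 = 169 - 4 ≡ 20; y = λ·(2 - 20) - 15 ≡ 12. → (20, 12)
2G = (20, 12).
Next 2H:
Repeated addition: build up to 2H.
2H: tangent at (10, 6): λ = (3·10² + 1)/(2·6) ≡ 11/12. 12⁻¹ ≡ 17 (mod 29) since 12·17 = 204 ≡ 1, so λ ≡ 11·17 ≡ 13.
  x = λ² - 10 - 10 = 169 - 20 ≡ 4; y = λ·(10 - 4) - 6 ≡ 14. → (4, 14)
2H = (4, 14).
Finally 2G + 2H:
(20, 12) + (4, 14). λ = (14 - 12)/(4 - 20) ≡ 2/13 mod 29. 13⁻¹ ≡ 9 (mod 29), so λ ≡ 18.
  x = λ² - 20 - 4 = 324 - 24 ≡ 10; y = λ·(20 - 10) - 12 ≡ 23. → (10, 23)

(10, 23)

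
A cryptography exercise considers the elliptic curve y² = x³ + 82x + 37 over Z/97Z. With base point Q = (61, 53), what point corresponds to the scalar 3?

Repeated addition: build up to 3Q.
2Q: tangent at (61, 53): λ = (3·61² + 82)/(2·53) ≡ 90/9. 9⁻¹ ≡ 54 (mod 97), so λ ≡ 90·54 ≡ 10.
  x = λ² - 61 - 61 = 100 - 122 ≡ 75; y = λ·(61 - 75) - 53 ≡ 1. → (75, 1)
3Q: (75, 1) + (61, 53). λ = (53 - 1)/(61 - 75) ≡ 52/83 mod 97. 83⁻¹ ≡ 90 (mod 97) since 83·90 = 7470 ≡ 1, so λ ≡ 24.
  x = λ² - 75 - 61 = 576 - 136 ≡ 52; y = λ·(75 - 52) - 1 ≡ 66. → (52, 66)

(52, 66)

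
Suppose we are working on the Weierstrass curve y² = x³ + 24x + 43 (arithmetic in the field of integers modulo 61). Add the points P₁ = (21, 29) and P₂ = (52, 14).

(21, 29) + (52, 14). λ = (14 - 29)/(52 - 21) ≡ 46/31 mod 61. 31⁻¹ ≡ 2 (mod 61), so λ ≡ 31.
  x = λ² - 21 - 52 = 961 - 73 ≡ 34; y = λ·(21 - 34) - 29 ≡ 56. → (34, 56)

(34, 56)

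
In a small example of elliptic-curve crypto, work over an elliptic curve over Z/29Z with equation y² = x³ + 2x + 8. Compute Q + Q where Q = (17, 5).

(4, 14)

tangent at (17, 5): λ = (3·17² + 2)/(2·5) ≡ 28/10. 10⁻¹ ≡ 3 (mod 29), so λ ≡ 28·3 ≡ 26.
  x = λ² - 17 - 17 = 676 - 34 ≡ 4; y = λ·(17 - 4) - 5 ≡ 14. → (4, 14)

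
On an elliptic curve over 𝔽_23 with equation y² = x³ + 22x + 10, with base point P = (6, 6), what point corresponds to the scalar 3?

(12, 22)

Repeated addition: build up to 3P.
2P: tangent at (6, 6): λ = (3·6² + 22)/(2·6) ≡ 15/12. 12⁻¹ ≡ 2 (mod 23) since 12·2 = 24 ≡ 1, so λ ≡ 15·2 ≡ 7.
  x = λ² - 6 - 6 = 49 - 12 ≡ 14; y = λ·(6 - 14) - 6 ≡ 7. → (14, 7)
3P: (14, 7) + (6, 6). λ = (6 - 7)/(6 - 14) ≡ 22/15 mod 23. 15⁻¹ ≡ 20 (mod 23) since 15·20 = 300 ≡ 1, so λ ≡ 3.
  x = λ² - 14 - 6 = 9 - 20 ≡ 12; y = λ·(14 - 12) - 7 ≡ 22. → (12, 22)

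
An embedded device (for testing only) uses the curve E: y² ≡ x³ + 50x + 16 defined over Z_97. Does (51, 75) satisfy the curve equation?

y² = 75² ≡ 96; x³ + 50x + 16 = 135217 ≡ 96 (mod 97). 96 = 96.

yes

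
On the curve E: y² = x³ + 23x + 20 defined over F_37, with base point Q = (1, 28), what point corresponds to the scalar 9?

Repeated addition: build up to 9Q.
2Q: tangent at (1, 28): λ = (3·1² + 23)/(2·28) ≡ 26/19. 19⁻¹ ≡ 2 (mod 37), so λ ≡ 26·2 ≡ 15.
  x = λ² - 1 - 1 = 225 - 2 ≡ 1; y = λ·(1 - 1) - 28 ≡ 9. → (1, 9)
3Q: (1, 9) + (1, 28): same x and y₁ ≡ -y₂, so the sum is the point at infinity.
4Q: the point at infinity + (1, 28) = (1, 28) (identity).
5Q: tangent at (1, 28): λ = (3·1² + 23)/(2·28) ≡ 26/19. 19⁻¹ ≡ 2 (mod 37), so λ ≡ 26·2 ≡ 15.
  x = λ² - 1 - 1 = 225 - 2 ≡ 1; y = λ·(1 - 1) - 28 ≡ 9. → (1, 9)
6Q: (1, 9) + (1, 28): same x and y₁ ≡ -y₂, so the sum is the point at infinity.
7Q: the point at infinity + (1, 28) = (1, 28) (identity).
8Q: tangent at (1, 28): λ = (3·1² + 23)/(2·28) ≡ 26/19. 19⁻¹ ≡ 2 (mod 37) since 19·2 = 38 ≡ 1, so λ ≡ 26·2 ≡ 15.
  x = λ² - 1 - 1 = 225 - 2 ≡ 1; y = λ·(1 - 1) - 28 ≡ 9. → (1, 9)
9Q: (1, 9) + (1, 28): same x and y₁ ≡ -y₂, so the sum is the point at infinity.

O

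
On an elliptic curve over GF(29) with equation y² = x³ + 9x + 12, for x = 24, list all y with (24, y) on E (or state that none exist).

x³ + 9x + 12 = 14052 ≡ 16 (mod 29).
Square roots of 16 mod 29: 4 and 25 (since 4² = 16 ≡ 16).

4, 25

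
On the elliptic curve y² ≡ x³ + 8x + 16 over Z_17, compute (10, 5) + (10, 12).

O

The two points share x = 10 and their y-coordinates satisfy 5 + 12 ≡ 0 (mod 17), so they are inverses. Their sum is 𝒪.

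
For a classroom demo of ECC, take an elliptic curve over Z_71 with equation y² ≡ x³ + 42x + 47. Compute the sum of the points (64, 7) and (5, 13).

(20, 15)

(64, 7) + (5, 13). λ = (13 - 7)/(5 - 64) ≡ 6/12 mod 71. 12⁻¹ ≡ 6 (mod 71), so λ ≡ 36.
  x = λ² - 64 - 5 = 1296 - 69 ≡ 20; y = λ·(64 - 20) - 7 ≡ 15. → (20, 15)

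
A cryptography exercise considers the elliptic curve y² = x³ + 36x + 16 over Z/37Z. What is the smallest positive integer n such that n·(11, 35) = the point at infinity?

7

2P: tangent at (11, 35): λ = (3·11² + 36)/(2·35) ≡ 29/33. 33⁻¹ ≡ 9 (mod 37) since 33·9 = 297 ≡ 1, so λ ≡ 29·9 ≡ 2.
  x = λ² - 11 - 11 = 4 - 22 ≡ 19; y = λ·(11 - 19) - 35 ≡ 23. → (19, 23)
3P: (19, 23) + (11, 35). λ = (35 - 23)/(11 - 19) ≡ 12/29 mod 37. 29⁻¹ ≡ 23 (mod 37) since 29·23 = 667 ≡ 1, so λ ≡ 17.
  x = λ² - 19 - 11 = 289 - 30 ≡ 0; y = λ·(19 - 0) - 23 ≡ 4. → (0, 4)
4P: (0, 4) + (11, 35). λ = (35 - 4)/(11 - 0) ≡ 31/11 mod 37. 11⁻¹ ≡ 27 (mod 37) since 11·27 = 297 ≡ 1, so λ ≡ 23.
  x = λ² - 0 - 11 = 529 - 11 ≡ 0; y = λ·(0 - 0) - 4 ≡ 33. → (0, 33)
5P: (0, 33) + (11, 35). λ = (35 - 33)/(11 - 0) ≡ 2/11 mod 37. 11⁻¹ ≡ 27 (mod 37), so λ ≡ 17.
  x = λ² - 0 - 11 = 289 - 11 ≡ 19; y = λ·(0 - 19) - 33 ≡ 14. → (19, 14)
6P: (19, 14) + (11, 35). λ = (35 - 14)/(11 - 19) ≡ 21/29 mod 37. 29⁻¹ ≡ 23 (mod 37), so λ ≡ 2.
  x = λ² - 19 - 11 = 4 - 30 ≡ 11; y = λ·(19 - 11) - 14 ≡ 2. → (11, 2)
7P: (11, 2) + (11, 35): same x and y₁ ≡ -y₂, so the sum is the point at infinity.
7P = the point at infinity, so the order is 7.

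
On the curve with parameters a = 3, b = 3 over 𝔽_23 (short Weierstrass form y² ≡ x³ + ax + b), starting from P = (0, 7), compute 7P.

Double-and-add on 7 = (111)₂. Start with P = (0, 7) for the leading 1-bit.
double: tangent at (0, 7): λ = (3·0² + 3)/(2·7) ≡ 3/14. 14⁻¹ ≡ 5 (mod 23), so λ ≡ 3·5 ≡ 15.
  x = λ² - 0 - 0 = 225 - 0 ≡ 18; y = λ·(0 - 18) - 7 ≡ 22. → (18, 22)
add P: (18, 22) + (0, 7). λ = (7 - 22)/(0 - 18) ≡ 8/5 mod 23. 5⁻¹ ≡ 14 (mod 23), so λ ≡ 20.
  x = λ² - 18 - 0 = 400 - 18 ≡ 14; y = λ·(18 - 14) - 22 ≡ 12. → (14, 12)
double: tangent at (14, 12): λ = (3·14² + 3)/(2·12) ≡ 16/1. 1⁻¹ ≡ 1 (mod 23) since 1·1 = 1 ≡ 1, so λ ≡ 16·1 ≡ 16.
  x = λ² - 14 - 14 = 256 - 28 ≡ 21; y = λ·(14 - 21) - 12 ≡ 14. → (21, 14)
add P: (21, 14) + (0, 7). λ = (7 - 14)/(0 - 21) ≡ 16/2 mod 23. 2⁻¹ ≡ 12 (mod 23) since 2·12 = 24 ≡ 1, so λ ≡ 8.
  x = λ² - 21 - 0 = 64 - 21 ≡ 20; y = λ·(21 - 20) - 14 ≡ 17. → (20, 17)

(20, 17)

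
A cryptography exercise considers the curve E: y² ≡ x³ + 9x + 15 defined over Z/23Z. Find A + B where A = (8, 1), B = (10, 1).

(8, 1) + (10, 1). λ = (1 - 1)/(10 - 8) ≡ 0/2 mod 23. 2⁻¹ ≡ 12 (mod 23), so λ ≡ 0.
  x = λ² - 8 - 10 = 0 - 18 ≡ 5; y = λ·(8 - 5) - 1 ≡ 22. → (5, 22)

(5, 22)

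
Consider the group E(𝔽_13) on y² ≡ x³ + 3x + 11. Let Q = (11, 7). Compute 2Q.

(8, 12)

tangent at (11, 7): λ = (3·11² + 3)/(2·7) ≡ 2/1. 1⁻¹ ≡ 1 (mod 13), so λ ≡ 2·1 ≡ 2.
  x = λ² - 11 - 11 = 4 - 22 ≡ 8; y = λ·(11 - 8) - 7 ≡ 12. → (8, 12)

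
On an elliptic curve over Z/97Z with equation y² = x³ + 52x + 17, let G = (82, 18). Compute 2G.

tangent at (82, 18): λ = (3·82² + 52)/(2·18) ≡ 48/36. 36⁻¹ ≡ 62 (mod 97), so λ ≡ 48·62 ≡ 66.
  x = λ² - 82 - 82 = 4356 - 164 ≡ 21; y = λ·(82 - 21) - 18 ≡ 31. → (21, 31)

(21, 31)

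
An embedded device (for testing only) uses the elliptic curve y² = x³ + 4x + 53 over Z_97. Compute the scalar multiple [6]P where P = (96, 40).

Repeated addition: build up to 6P.
2P: tangent at (96, 40): λ = (3·96² + 4)/(2·40) ≡ 7/80. 80⁻¹ ≡ 57 (mod 97), so λ ≡ 7·57 ≡ 11.
  x = λ² - 96 - 96 = 121 - 192 ≡ 26; y = λ·(96 - 26) - 40 ≡ 51. → (26, 51)
3P: (26, 51) + (96, 40). λ = (40 - 51)/(96 - 26) ≡ 86/70 mod 97. 70⁻¹ ≡ 79 (mod 97) since 70·79 = 5530 ≡ 1, so λ ≡ 4.
  x = λ² - 26 - 96 = 16 - 122 ≡ 88; y = λ·(26 - 88) - 51 ≡ 89. → (88, 89)
4P: (88, 89) + (96, 40). λ = (40 - 89)/(96 - 88) ≡ 48/8 mod 97. 8⁻¹ ≡ 85 (mod 97), so λ ≡ 6.
  x = λ² - 88 - 96 = 36 - 184 ≡ 46; y = λ·(88 - 46) - 89 ≡ 66. → (46, 66)
5P: (46, 66) + (96, 40). λ = (40 - 66)/(96 - 46) ≡ 71/50 mod 97. 50⁻¹ ≡ 33 (mod 97) since 50·33 = 1650 ≡ 1, so λ ≡ 15.
  x = λ² - 46 - 96 = 225 - 142 ≡ 83; y = λ·(46 - 83) - 66 ≡ 58. → (83, 58)
6P: (83, 58) + (96, 40). λ = (40 - 58)/(96 - 83) ≡ 79/13 mod 97. 13⁻¹ ≡ 15 (mod 97) since 13·15 = 195 ≡ 1, so λ ≡ 21.
  x = λ² - 83 - 96 = 441 - 179 ≡ 68; y = λ·(83 - 68) - 58 ≡ 63. → (68, 63)

(68, 63)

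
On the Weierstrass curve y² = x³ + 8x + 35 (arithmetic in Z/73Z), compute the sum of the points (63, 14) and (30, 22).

(63, 14) + (30, 22). λ = (22 - 14)/(30 - 63) ≡ 8/40 mod 73. 40⁻¹ ≡ 42 (mod 73) since 40·42 = 1680 ≡ 1, so λ ≡ 44.
  x = λ² - 63 - 30 = 1936 - 93 ≡ 18; y = λ·(63 - 18) - 14 ≡ 68. → (18, 68)

(18, 68)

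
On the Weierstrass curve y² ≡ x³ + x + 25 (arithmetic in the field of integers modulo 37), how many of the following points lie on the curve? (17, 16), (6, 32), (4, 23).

2

(17, 16): 16² ≡ 34, rhs ≡ 34 → on.
(6, 32): 32² ≡ 25, rhs ≡ 25 → on.
(4, 23): 23² ≡ 11, rhs ≡ 19 → off.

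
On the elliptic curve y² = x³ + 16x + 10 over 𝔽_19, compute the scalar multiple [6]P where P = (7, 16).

(4, 10)

Repeated addition: build up to 6P.
2P: tangent at (7, 16): λ = (3·7² + 16)/(2·16) ≡ 11/13. 13⁻¹ ≡ 3 (mod 19), so λ ≡ 11·3 ≡ 14.
  x = λ² - 7 - 7 = 196 - 14 ≡ 11; y = λ·(7 - 11) - 16 ≡ 4. → (11, 4)
3P: (11, 4) + (7, 16). λ = (16 - 4)/(7 - 11) ≡ 12/15 mod 19. 15⁻¹ ≡ 14 (mod 19), so λ ≡ 16.
  x = λ² - 11 - 7 = 256 - 18 ≡ 10; y = λ·(11 - 10) - 4 ≡ 12. → (10, 12)
4P: (10, 12) + (7, 16). λ = (16 - 12)/(7 - 10) ≡ 4/16 mod 19. 16⁻¹ ≡ 6 (mod 19), so λ ≡ 5.
  x = λ² - 10 - 7 = 25 - 17 ≡ 8; y = λ·(10 - 8) - 12 ≡ 17. → (8, 17)
5P: (8, 17) + (7, 16). λ = (16 - 17)/(7 - 8) ≡ 18/18 mod 19. 18⁻¹ ≡ 18 (mod 19) since 18·18 = 324 ≡ 1, so λ ≡ 1.
  x = λ² - 8 - 7 = 1 - 15 ≡ 5; y = λ·(8 - 5) - 17 ≡ 5. → (5, 5)
6P: (5, 5) + (7, 16). λ = (16 - 5)/(7 - 5) ≡ 11/2 mod 19. 2⁻¹ ≡ 10 (mod 19), so λ ≡ 15.
  x = λ² - 5 - 7 = 225 - 12 ≡ 4; y = λ·(5 - 4) - 5 ≡ 10. → (4, 10)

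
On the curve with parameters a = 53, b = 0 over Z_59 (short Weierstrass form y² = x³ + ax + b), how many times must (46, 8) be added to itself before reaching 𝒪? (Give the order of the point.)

10

2P: tangent at (46, 8): λ = (3·46² + 53)/(2·8) ≡ 29/16. 16⁻¹ ≡ 48 (mod 59), so λ ≡ 29·48 ≡ 35.
  x = λ² - 46 - 46 = 1225 - 92 ≡ 12; y = λ·(46 - 12) - 8 ≡ 2. → (12, 2)
3P: (12, 2) + (46, 8). λ = (8 - 2)/(46 - 12) ≡ 6/34 mod 59. 34⁻¹ ≡ 33 (mod 59), so λ ≡ 21.
  x = λ² - 12 - 46 = 441 - 58 ≡ 29; y = λ·(12 - 29) - 2 ≡ 54. → (29, 54)
4P: (29, 54) + (46, 8). λ = (8 - 54)/(46 - 29) ≡ 13/17 mod 59. 17⁻¹ ≡ 7 (mod 59), so λ ≡ 32.
  x = λ² - 29 - 46 = 1024 - 75 ≡ 5; y = λ·(29 - 5) - 54 ≡ 6. → (5, 6)
5P: (5, 6) + (46, 8). λ = (8 - 6)/(46 - 5) ≡ 2/41 mod 59. 41⁻¹ ≡ 36 (mod 59), so λ ≡ 13.
  x = λ² - 5 - 46 = 169 - 51 ≡ 0; y = λ·(5 - 0) - 6 ≡ 0. → (0, 0)
6P: (0, 0) + (46, 8). λ = (8 - 0)/(46 - 0) ≡ 8/46 mod 59. 46⁻¹ ≡ 9 (mod 59) since 46·9 = 414 ≡ 1, so λ ≡ 13.
  x = λ² - 0 - 46 = 169 - 46 ≡ 5; y = λ·(0 - 5) - 0 ≡ 53. → (5, 53)
7P: (5, 53) + (46, 8). λ = (8 - 53)/(46 - 5) ≡ 14/41 mod 59. 41⁻¹ ≡ 36 (mod 59), so λ ≡ 32.
  x = λ² - 5 - 46 = 1024 - 51 ≡ 29; y = λ·(5 - 29) - 53 ≡ 5. → (29, 5)
8P: (29, 5) + (46, 8). λ = (8 - 5)/(46 - 29) ≡ 3/17 mod 59. 17⁻¹ ≡ 7 (mod 59), so λ ≡ 21.
  x = λ² - 29 - 46 = 441 - 75 ≡ 12; y = λ·(29 - 12) - 5 ≡ 57. → (12, 57)
9P: (12, 57) + (46, 8). λ = (8 - 57)/(46 - 12) ≡ 10/34 mod 59. 34⁻¹ ≡ 33 (mod 59) since 34·33 = 1122 ≡ 1, so λ ≡ 35.
  x = λ² - 12 - 46 = 1225 - 58 ≡ 46; y = λ·(12 - 46) - 57 ≡ 51. → (46, 51)
10P: (46, 51) + (46, 8): same x and y₁ ≡ -y₂, so the sum is 𝒪.
10P = 𝒪, so the order is 10.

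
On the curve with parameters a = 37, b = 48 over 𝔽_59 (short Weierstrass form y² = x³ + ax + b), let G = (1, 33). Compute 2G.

(15, 5)

tangent at (1, 33): λ = (3·1² + 37)/(2·33) ≡ 40/7. 7⁻¹ ≡ 17 (mod 59), so λ ≡ 40·17 ≡ 31.
  x = λ² - 1 - 1 = 961 - 2 ≡ 15; y = λ·(1 - 15) - 33 ≡ 5. → (15, 5)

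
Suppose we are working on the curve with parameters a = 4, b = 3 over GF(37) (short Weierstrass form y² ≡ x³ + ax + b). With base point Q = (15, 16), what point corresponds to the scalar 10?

(9, 19)

Repeated addition: build up to 10Q.
2Q: tangent at (15, 16): λ = (3·15² + 4)/(2·16) ≡ 13/32. 32⁻¹ ≡ 22 (mod 37), so λ ≡ 13·22 ≡ 27.
  x = λ² - 15 - 15 = 729 - 30 ≡ 33; y = λ·(15 - 33) - 16 ≡ 16. → (33, 16)
3Q: (33, 16) + (15, 16). λ = (16 - 16)/(15 - 33) ≡ 0/19 mod 37. 19⁻¹ ≡ 2 (mod 37), so λ ≡ 0.
  x = λ² - 33 - 15 = 0 - 48 ≡ 26; y = λ·(33 - 26) - 16 ≡ 21. → (26, 21)
4Q: (26, 21) + (15, 16). λ = (16 - 21)/(15 - 26) ≡ 32/26 mod 37. 26⁻¹ ≡ 10 (mod 37) since 26·10 = 260 ≡ 1, so λ ≡ 24.
  x = λ² - 26 - 15 = 576 - 41 ≡ 17; y = λ·(26 - 17) - 21 ≡ 10. → (17, 10)
5Q: (17, 10) + (15, 16). λ = (16 - 10)/(15 - 17) ≡ 6/35 mod 37. 35⁻¹ ≡ 18 (mod 37) since 35·18 = 630 ≡ 1, so λ ≡ 34.
  x = λ² - 17 - 15 = 1156 - 32 ≡ 14; y = λ·(17 - 14) - 10 ≡ 18. → (14, 18)
6Q: (14, 18) + (15, 16). λ = (16 - 18)/(15 - 14) ≡ 35/1 mod 37. 1⁻¹ ≡ 1 (mod 37), so λ ≡ 35.
  x = λ² - 14 - 15 = 1225 - 29 ≡ 12; y = λ·(14 - 12) - 18 ≡ 15. → (12, 15)
7Q: (12, 15) + (15, 16). λ = (16 - 15)/(15 - 12) ≡ 1/3 mod 37. 3⁻¹ ≡ 25 (mod 37), so λ ≡ 25.
  x = λ² - 12 - 15 = 625 - 27 ≡ 6; y = λ·(12 - 6) - 15 ≡ 24. → (6, 24)
8Q: (6, 24) + (15, 16). λ = (16 - 24)/(15 - 6) ≡ 29/9 mod 37. 9⁻¹ ≡ 33 (mod 37), so λ ≡ 32.
  x = λ² - 6 - 15 = 1024 - 21 ≡ 4; y = λ·(6 - 4) - 24 ≡ 3. → (4, 3)
9Q: (4, 3) + (15, 16). λ = (16 - 3)/(15 - 4) ≡ 13/11 mod 37. 11⁻¹ ≡ 27 (mod 37) since 11·27 = 297 ≡ 1, so λ ≡ 18.
  x = λ² - 4 - 15 = 324 - 19 ≡ 9; y = λ·(4 - 9) - 3 ≡ 18. → (9, 18)
10Q: (9, 18) + (15, 16). λ = (16 - 18)/(15 - 9) ≡ 35/6 mod 37. 6⁻¹ ≡ 31 (mod 37) since 6·31 = 186 ≡ 1, so λ ≡ 12.
  x = λ² - 9 - 15 = 144 - 24 ≡ 9; y = λ·(9 - 9) - 18 ≡ 19. → (9, 19)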